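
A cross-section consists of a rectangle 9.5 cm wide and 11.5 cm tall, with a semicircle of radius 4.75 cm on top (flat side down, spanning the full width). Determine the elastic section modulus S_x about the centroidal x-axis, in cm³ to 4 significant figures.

S_x ≈ 334.2 cm³

Decompose the section into non-overlapping parts with the origin at the bottom-left of its bounding rectangle.
Rectangular body: 9.5 × 11.5, A = 109.25 cm², y = 5.75 cm, Ī = 1204.03 cm⁴.
Semicircular cap: semicircle r = 4.75, A = 35.4411 cm², y = 13.516 cm, Ī = 55.8736 cm⁴.
Centroid: ȳ = ΣA·y / ΣA = 7.65222 cm.
Transfer each piece to the centroidal x-axis using Ī + A·d² with d = y − 7.65222:
  rectangular body: d = -1.90222 cm → contributes +1599.34 cm⁴
  semicircular cap: d = 5.86374 cm → contributes +1274.46 cm⁴
Total I = 2873.8 cm⁴.
Extreme fibre distance c = 8.59778 cm; S = I/c = 334.249 cm³.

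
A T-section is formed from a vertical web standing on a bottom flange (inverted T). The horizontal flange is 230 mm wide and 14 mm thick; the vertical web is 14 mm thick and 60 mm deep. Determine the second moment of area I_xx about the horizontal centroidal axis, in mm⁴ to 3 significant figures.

Split into non-overlapping primitives; take the origin at the lower-left of the bounding box.
Flange: 230 × 14, A = 3 220 mm², y = 7 mm, Ī = 52 593 mm⁴.
Web: 14 × 60, A = 840 mm², y = 44 mm, Ī = 252 000 mm⁴.
Centroid: ȳ = ΣA·y / ΣA = 14.655 mm.
Transfer each piece to the horizontal centroidal axis using Ī + A·d² with d = y − 14.655:
  flange: d = -7.6552 mm → contributes +241 291 mm⁴
  web: d = 29.345 mm → contributes +975 340 mm⁴
Total I = 1 216 631 mm⁴.

I_xx ≈ 1.22 × 10⁶ mm⁴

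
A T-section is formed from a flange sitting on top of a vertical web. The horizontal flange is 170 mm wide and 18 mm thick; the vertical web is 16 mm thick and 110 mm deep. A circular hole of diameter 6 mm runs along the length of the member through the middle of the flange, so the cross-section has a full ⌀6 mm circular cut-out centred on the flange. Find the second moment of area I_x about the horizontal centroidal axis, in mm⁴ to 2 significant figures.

Break the section into simple shapes (no overlaps), measuring from the bottom-left corner of the bounding box.
Flange: 170 × 18, A = 3 060 mm², y = 119 mm, Ī = 82 620 mm⁴.
Web: 16 × 110, A = 1 760 mm², y = 55 mm, Ī = 1 774 667 mm⁴.
Hole (subtracted): ⌀6, A = 28.27 mm², y = 119 mm, Ī = 63.62 mm⁴.
Centroid: ȳ = ΣA·y / ΣA = 95.49 mm.
Transfer each piece to the horizontal centroidal axis using Ī + A·d² with d = y − 95.49:
  flange: d = 23.51 mm → contributes +1 773 539 mm⁴
  web: d = -40.49 mm → contributes +4 660 482 mm⁴
  hole: d = 23.51 mm → contributes −15 688 mm⁴
Total I = 6 418 333 mm⁴.

I_x ≈ 6.4 × 10⁶ mm⁴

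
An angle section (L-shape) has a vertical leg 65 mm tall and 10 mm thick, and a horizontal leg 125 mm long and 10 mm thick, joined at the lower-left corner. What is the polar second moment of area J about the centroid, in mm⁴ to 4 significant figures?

Break the section into simple shapes (no overlaps), measuring from the bottom-left corner of the bounding box.
Vertical leg: 10 × 65, A = 650 mm², y = 32.5 mm, Ī = 228 854 mm⁴.
Horizontal leg (remainder): 115 × 10, A = 1 150 mm², y = 5 mm, Ī = 9583.33 mm⁴.
Centroid: ȳ = ΣA·y / ΣA = 14.9306 mm.
Transfer each piece to the centroidal x-axis using Ī + A·d² with d = y − 14.9306:
  vertical leg: d = 17.5694 mm → contributes +429 500 mm⁴
  horizontal leg (remainder): d = -9.93056 mm → contributes +122 992 mm⁴
Total I = 552 491 mm⁴.
For the y-axis: x̄ = 44.9306 mm.
Repeating about the centroidal y-axis gives I_y = 2 894 991 mm⁴.
Polar second moment: J = I_x + I_y = 3 447 483 mm⁴.

J ≈ 3.447 × 10⁶ mm⁴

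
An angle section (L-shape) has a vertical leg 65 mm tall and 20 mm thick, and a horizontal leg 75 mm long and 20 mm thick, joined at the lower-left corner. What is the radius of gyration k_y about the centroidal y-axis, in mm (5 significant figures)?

k_y ≈ 21.971 mm

Break the section into simple shapes (no overlaps), measuring from the bottom-left corner of the bounding box.
Vertical leg: 20 × 65, A = 1 300 mm², x = 10 mm, Ī = 43333.33 mm⁴.
Horizontal leg (remainder): 55 × 20, A = 1 100 mm², x = 47.5 mm, Ī = 277291.7 mm⁴.
Centroid: x̄ = ΣA·x / ΣA = 27.1875 mm.
Transfer each piece to the centroidal y-axis using Ī + A·d² with d = x − 27.1875:
  vertical leg: d = -17.1875 mm → contributes +427366.5 mm⁴
  horizontal leg (remainder): d = 20.3125 mm → contributes +731149.1 mm⁴
Total I = 1 158 516 mm⁴.
Radius of gyration: k = √(I/A) = √(1 158 516 / 2 400) = 21.97077 mm.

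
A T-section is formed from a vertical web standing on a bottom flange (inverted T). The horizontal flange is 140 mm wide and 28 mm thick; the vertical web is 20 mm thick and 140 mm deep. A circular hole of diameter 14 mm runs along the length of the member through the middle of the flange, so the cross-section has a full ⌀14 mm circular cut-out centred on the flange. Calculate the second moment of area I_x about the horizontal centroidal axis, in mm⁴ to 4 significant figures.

I_x ≈ 1.616 × 10⁷ mm⁴

Break the section into simple shapes (no overlaps), measuring from the bottom-left corner of the bounding box.
Flange: 140 × 28, A = 3 920 mm², y = 14 mm, Ī = 256 107 mm⁴.
Web: 20 × 140, A = 2 800 mm², y = 98 mm, Ī = 4 573 333 mm⁴.
Hole (subtracted): ⌀14, A = 153.938 mm², y = 14 mm, Ī = 1885.74 mm⁴.
Centroid: ȳ = ΣA·y / ΣA = 49.8206 mm.
Transfer each piece to the horizontal centroidal axis using Ī + A·d² with d = y − 49.8206:
  flange: d = -35.8206 mm → contributes +5 285 907 mm⁴
  web: d = 48.1794 mm → contributes +11 072 858 mm⁴
  hole: d = -35.8206 mm → contributes −199 406 mm⁴
Total I = 16 159 359 mm⁴.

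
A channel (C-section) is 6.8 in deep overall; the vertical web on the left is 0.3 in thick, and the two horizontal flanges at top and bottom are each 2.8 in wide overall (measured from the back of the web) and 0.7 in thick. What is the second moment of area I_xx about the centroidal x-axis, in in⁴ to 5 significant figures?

I_xx ≈ 40.562 in⁴

Treat the section as a set of non-overlapping primitives; coordinates are from the bounding-box lower-left.
Web: 0.3 × 6.8, A = 2.04 in², y = 3.4 in, Ī = 7.8608 in⁴.
Top flange (beyond web): 2.5 × 0.7, A = 1.75 in², y = 6.45 in, Ī = 0.07145833 in⁴.
Bottom flange (beyond web): 2.5 × 0.7, A = 1.75 in², y = 0.35 in, Ī = 0.07145833 in⁴.
By symmetry the centroid is at mid-height, ȳ = 3.4 in.
Transfer each piece to the centroidal x-axis using Ī + A·d² with d = y − 3.4:
  web: d = 0 in → contributes +7.8608 in⁴
  top flange (beyond web): d = 3.05 in → contributes +16.35083 in⁴
  bottom flange (beyond web): d = -3.05 in → contributes +16.35083 in⁴
Total I = 40.56247 in⁴.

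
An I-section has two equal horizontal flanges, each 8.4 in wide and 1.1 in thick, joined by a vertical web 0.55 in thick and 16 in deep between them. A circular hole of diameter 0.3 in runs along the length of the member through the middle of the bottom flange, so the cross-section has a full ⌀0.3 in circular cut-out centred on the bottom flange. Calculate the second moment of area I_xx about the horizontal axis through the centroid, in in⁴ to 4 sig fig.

Treat the section as a set of non-overlapping primitives; coordinates are from the bounding-box lower-left.
Bottom flange: 8.4 × 1.1, A = 9.24 in², y = 0.55 in, Ī = 0.9317 in⁴.
Web: 0.55 × 16, A = 8.8 in², y = 9.1 in, Ī = 187.733 in⁴.
Top flange: 8.4 × 1.1, A = 9.24 in², y = 17.65 in, Ī = 0.9317 in⁴.
Hole (subtracted): ⌀0.3, A = 0.0706858 in², y = 0.55 in, Ī = 0.000397608 in⁴.
Centroid: ȳ = ΣA·y / ΣA = 9.12221 in.
Transfer each piece to the horizontal axis through the centroid using Ī + A·d² with d = y − 9.12221:
  bottom flange: d = -8.57221 in → contributes +679.913 in⁴
  web: d = -0.0222117 in → contributes +187.738 in⁴
  top flange: d = 8.52779 in → contributes +672.894 in⁴
  hole: d = -8.57221 in → contributes −5.19459 in⁴
Total I = 1535.35 in⁴.

I_xx ≈ 1535 in⁴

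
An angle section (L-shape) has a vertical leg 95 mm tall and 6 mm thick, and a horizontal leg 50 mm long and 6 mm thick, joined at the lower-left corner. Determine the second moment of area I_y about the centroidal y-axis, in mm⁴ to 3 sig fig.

I_y ≈ 1.57 × 10⁵ mm⁴

Treat the section as a set of non-overlapping primitives; coordinates are from the bounding-box lower-left.
Vertical leg: 6 × 95, A = 570 mm², x = 3 mm, Ī = 1 710 mm⁴.
Horizontal leg (remainder): 44 × 6, A = 264 mm², x = 28 mm, Ī = 42 592 mm⁴.
Centroid: x̄ = ΣA·x / ΣA = 10.914 mm.
Transfer each piece to the centroidal y-axis using Ī + A·d² with d = x − 10.914:
  vertical leg: d = -7.9137 mm → contributes +37 407 mm⁴
  horizontal leg (remainder): d = 17.086 mm → contributes +119 665 mm⁴
Total I = 157 072 mm⁴.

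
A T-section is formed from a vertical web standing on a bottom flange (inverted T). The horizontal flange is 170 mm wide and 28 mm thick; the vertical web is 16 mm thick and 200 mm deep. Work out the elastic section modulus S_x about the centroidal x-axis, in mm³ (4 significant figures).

S_x ≈ 2.132 × 10⁵ mm³

Treat the section as a set of non-overlapping primitives; coordinates are from the bounding-box lower-left.
Flange: 170 × 28, A = 4 760 mm², y = 14 mm, Ī = 310 987 mm⁴.
Web: 16 × 200, A = 3 200 mm², y = 128 mm, Ī = 10 666 667 mm⁴.
Centroid: ȳ = ΣA·y / ΣA = 59.8291 mm.
Transfer each piece to the centroidal x-axis using Ī + A·d² with d = y − 59.8291:
  flange: d = -45.8291 mm → contributes +10 308 465 mm⁴
  web: d = 68.1709 mm → contributes +25 537 916 mm⁴
Total I = 35 846 381 mm⁴.
Extreme fibre distance c = 168.171 mm; S = I/c = 213 155 mm³.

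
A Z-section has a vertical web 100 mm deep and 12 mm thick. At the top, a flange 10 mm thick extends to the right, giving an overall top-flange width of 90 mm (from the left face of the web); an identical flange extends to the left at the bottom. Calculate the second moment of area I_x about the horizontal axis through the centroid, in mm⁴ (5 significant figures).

I_x ≈ 4.1720 × 10⁶ mm⁴

Break the section into simple shapes (no overlaps), measuring from the bottom-left corner of the bounding box.
Web: 12 × 100, A = 1 200 mm², y = 50 mm, Ī = 1 000 000 mm⁴.
Top flange (beyond web): 78 × 10, A = 780 mm², y = 95 mm, Ī = 6 500 mm⁴.
Bottom flange (beyond web): 78 × 10, A = 780 mm², y = 5 mm, Ī = 6 500 mm⁴.
Centroid: ȳ = ΣA·y / ΣA = 50 mm.
Transfer each piece to the horizontal axis through the centroid using Ī + A·d² with d = y − 50:
  web: d = 0 mm → contributes +1 000 000 mm⁴
  top flange (beyond web): d = 45 mm → contributes +1 586 000 mm⁴
  bottom flange (beyond web): d = -45 mm → contributes +1 586 000 mm⁴
Total I = 4 172 000 mm⁴.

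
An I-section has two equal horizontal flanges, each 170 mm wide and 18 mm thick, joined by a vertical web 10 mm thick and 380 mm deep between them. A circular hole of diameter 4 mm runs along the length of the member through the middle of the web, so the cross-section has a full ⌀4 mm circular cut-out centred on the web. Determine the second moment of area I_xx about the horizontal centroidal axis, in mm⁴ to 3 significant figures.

Split into non-overlapping primitives; take the origin at the lower-left of the bounding box.
Bottom flange: 170 × 18, A = 3 060 mm², y = 9 mm, Ī = 82 620 mm⁴.
Web: 10 × 380, A = 3 800 mm², y = 208 mm, Ī = 45 726 667 mm⁴.
Top flange: 170 × 18, A = 3 060 mm², y = 407 mm, Ī = 82 620 mm⁴.
Hole (subtracted): ⌀4, A = 12.566 mm², y = 208 mm, Ī = 12.566 mm⁴.
By symmetry the centroid is at mid-height, ȳ = 208 mm.
Transfer each piece to the horizontal centroidal axis using Ī + A·d² with d = y − 208:
  bottom flange: d = -199 mm → contributes +121 261 680 mm⁴
  web: d = 0 mm → contributes +45 726 667 mm⁴
  top flange: d = 199 mm → contributes +121 261 680 mm⁴
  hole: d = 0 mm → contributes −12.566 mm⁴
Total I = 288 250 014 mm⁴.

I_xx ≈ 2.88 × 10⁸ mm⁴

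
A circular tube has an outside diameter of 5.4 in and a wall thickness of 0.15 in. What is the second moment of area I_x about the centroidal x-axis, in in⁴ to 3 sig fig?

I_x ≈ 8.53 in⁴

Break the section into simple shapes (no overlaps), measuring from the bottom-left corner of the bounding box.
Outer circle: ⌀5.4, A = 22.902 in², y = 2.7 in, Ī = 41.739 in⁴.
Bore (subtracted): ⌀5.1, A = 20.428 in², y = 2.7 in, Ī = 33.209 in⁴.
By symmetry the centroid is at mid-height, ȳ = 2.7 in.
All pieces are centred on the centroidal x-axis, so I = ΣĪ (holes subtracted) = 8.5307 in⁴.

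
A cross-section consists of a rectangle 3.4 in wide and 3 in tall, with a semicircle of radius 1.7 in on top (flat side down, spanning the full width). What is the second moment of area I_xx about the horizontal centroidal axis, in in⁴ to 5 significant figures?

I_xx ≈ 24.070 in⁴

Break the section into simple shapes (no overlaps), measuring from the bottom-left corner of the bounding box.
Rectangular body: 3.4 × 3, A = 10.2 in², y = 1.5 in, Ī = 7.65 in⁴.
Semicircular cap: semicircle r = 1.7, A = 4.539601 in², y = 3.721502 in, Ī = 0.9167011 in⁴.
Centroid: ȳ = ΣA·y / ΣA = 2.184193 in.
Transfer each piece to the horizontal centroidal axis using Ī + A·d² with d = y − 2.184193:
  rectangular body: d = -0.6841932 in → contributes +12.42483 in⁴
  semicircular cap: d = 1.537309 in → contributes +11.64523 in⁴
Total I = 24.07006 in⁴.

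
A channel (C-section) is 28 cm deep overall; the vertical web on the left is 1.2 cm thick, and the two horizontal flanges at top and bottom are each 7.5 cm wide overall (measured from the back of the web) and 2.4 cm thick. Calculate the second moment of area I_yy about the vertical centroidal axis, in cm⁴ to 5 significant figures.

Decompose the section into non-overlapping parts with the origin at the bottom-left of its bounding rectangle.
Web: 1.2 × 28, A = 33.6 cm², x = 0.6 cm, Ī = 4.032 cm⁴.
Top flange (beyond web): 6.3 × 2.4, A = 15.12 cm², x = 4.35 cm, Ī = 50.0094 cm⁴.
Bottom flange (beyond web): 6.3 × 2.4, A = 15.12 cm², x = 4.35 cm, Ī = 50.0094 cm⁴.
Centroid: x̄ = ΣA·x / ΣA = 2.376316 cm.
Transfer each piece to the vertical centroidal axis using Ī + A·d² with d = x − 2.376316:
  web: d = -1.776316 cm → contributes +110.05 cm⁴
  top flange (beyond web): d = 1.973684 cm → contributes +108.9083 cm⁴
  bottom flange (beyond web): d = 1.973684 cm → contributes +108.9083 cm⁴
Total I = 327.8666 cm⁴.

I_yy ≈ 327.87 cm⁴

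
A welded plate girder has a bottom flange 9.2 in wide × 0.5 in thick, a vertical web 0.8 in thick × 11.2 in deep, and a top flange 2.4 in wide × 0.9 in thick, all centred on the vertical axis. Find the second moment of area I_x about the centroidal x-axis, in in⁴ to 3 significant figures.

Break the section into simple shapes (no overlaps), measuring from the bottom-left corner of the bounding box.
Bottom plate: 9.2 × 0.5, A = 4.6 in², y = 0.25 in, Ī = 0.095833 in⁴.
Web plate: 0.8 × 11.2, A = 8.96 in², y = 6.1 in, Ī = 93.662 in⁴.
Top plate: 2.4 × 0.9, A = 2.16 in², y = 12.15 in, Ī = 0.1458 in⁴.
Centroid: ȳ = ΣA·y / ΣA = 5.2195 in.
Transfer each piece to the centroidal x-axis using Ī + A·d² with d = y − 5.2195:
  bottom plate: d = -4.9695 in → contributes +113.7 in⁴
  web plate: d = 0.88053 in → contributes +100.61 in⁴
  top plate: d = 6.9305 in → contributes +103.9 in⁴
Total I = 318.2 in⁴.

I_x ≈ 318 in⁴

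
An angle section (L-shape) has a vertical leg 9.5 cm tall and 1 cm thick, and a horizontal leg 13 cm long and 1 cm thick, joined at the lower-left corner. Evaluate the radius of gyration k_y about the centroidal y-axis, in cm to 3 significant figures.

k_y ≈ 4.14 cm

Split into non-overlapping primitives; take the origin at the lower-left of the bounding box.
Vertical leg: 1 × 9.5, A = 9.5 cm², x = 0.5 cm, Ī = 0.79167 cm⁴.
Horizontal leg (remainder): 12 × 1, A = 12 cm², x = 7 cm, Ī = 144 cm⁴.
Centroid: x̄ = ΣA·x / ΣA = 4.1279 cm.
Transfer each piece to the centroidal y-axis using Ī + A·d² with d = x − 4.1279:
  vertical leg: d = -3.6279 cm → contributes +125.83 cm⁴
  horizontal leg (remainder): d = 2.8721 cm → contributes +242.99 cm⁴
Total I = 368.81 cm⁴.
Radius of gyration: k = √(I/A) = √(368.81 / 21.5) = 4.1418 cm.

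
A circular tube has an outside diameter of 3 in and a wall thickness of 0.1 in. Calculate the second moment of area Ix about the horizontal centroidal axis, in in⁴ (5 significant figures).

Ix ≈ 0.95889 in⁴

Treat the section as a set of non-overlapping primitives; coordinates are from the bounding-box lower-left.
Outer circle: ⌀3, A = 7.068583 in², y = 1.5 in, Ī = 3.976078 in⁴.
Bore (subtracted): ⌀2.8, A = 6.157522 in², y = 1.5 in, Ī = 3.017186 in⁴.
By symmetry the centroid is at mid-height, ȳ = 1.5 in.
All pieces are centred on the horizontal centroidal axis, so I = ΣĪ (holes subtracted) = 0.9588926 in⁴.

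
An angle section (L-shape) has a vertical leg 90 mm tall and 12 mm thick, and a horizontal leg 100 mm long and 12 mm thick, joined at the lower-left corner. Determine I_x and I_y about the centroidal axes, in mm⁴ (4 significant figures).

I_x ≈ 1.554 × 10⁶ mm⁴, I_y ≈ 2.029 × 10⁶ mm⁴

Break the section into simple shapes (no overlaps), measuring from the bottom-left corner of the bounding box.
Vertical leg: 12 × 90, A = 1 080 mm², y = 45 mm, Ī = 729 000 mm⁴.
Horizontal leg (remainder): 88 × 12, A = 1 056 mm², y = 6 mm, Ī = 12 672 mm⁴.
Centroid: ȳ = ΣA·y / ΣA = 25.7191 mm.
Transfer each piece to the centroidal x-axis using Ī + A·d² with d = y − 25.7191:
  vertical leg: d = 19.2809 mm → contributes +1 130 493 mm⁴
  horizontal leg (remainder): d = -19.7191 mm → contributes +423 290 mm⁴
Total I = 1 553 783 mm⁴.
For the y-axis: x̄ = 30.7191 mm.
Repeating about the centroidal y-axis gives I_y = 2 029 263 mm⁴.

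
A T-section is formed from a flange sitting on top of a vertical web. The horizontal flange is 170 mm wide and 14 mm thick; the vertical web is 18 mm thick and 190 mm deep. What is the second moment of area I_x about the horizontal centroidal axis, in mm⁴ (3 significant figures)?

I_x ≈ 2.49 × 10⁷ mm⁴

Treat the section as a set of non-overlapping primitives; coordinates are from the bounding-box lower-left.
Flange: 170 × 14, A = 2 380 mm², y = 197 mm, Ī = 38 873 mm⁴.
Web: 18 × 190, A = 3 420 mm², y = 95 mm, Ī = 10 288 500 mm⁴.
Centroid: ȳ = ΣA·y / ΣA = 136.86 mm.
Transfer each piece to the horizontal centroidal axis using Ī + A·d² with d = y − 136.86:
  flange: d = 60.145 mm → contributes +8 648 286 mm⁴
  web: d = -41.855 mm → contributes +16 279 846 mm⁴
Total I = 24 928 132 mm⁴.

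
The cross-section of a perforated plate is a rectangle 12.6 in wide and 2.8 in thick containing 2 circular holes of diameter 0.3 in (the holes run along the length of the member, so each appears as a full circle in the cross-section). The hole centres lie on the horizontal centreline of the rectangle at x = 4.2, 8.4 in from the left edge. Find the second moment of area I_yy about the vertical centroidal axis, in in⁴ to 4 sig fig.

Split into non-overlapping primitives; take the origin at the lower-left of the bounding box.
Plate: 12.6 × 2.8, A = 35.28 in², x = 6.3 in, Ī = 466.754 in⁴.
Hole 1 (subtracted): ⌀0.3, A = 0.0706858 in², x = 4.2 in, Ī = 0.000397608 in⁴.
Hole 2 (subtracted): ⌀0.3, A = 0.0706858 in², x = 8.4 in, Ī = 0.000397608 in⁴.
By symmetry the centroid is at mid-width, x̄ = 6.3 in.
Transfer each piece to the vertical centroidal axis using Ī + A·d² with d = x − 6.3:
  plate: d = 0 in → contributes +466.754 in⁴
  hole 1: d = -2.1 in → contributes −0.312122 in⁴
  hole 2: d = 2.1 in → contributes −0.312122 in⁴
Total I = 466.13 in⁴.

I_yy ≈ 466.1 in⁴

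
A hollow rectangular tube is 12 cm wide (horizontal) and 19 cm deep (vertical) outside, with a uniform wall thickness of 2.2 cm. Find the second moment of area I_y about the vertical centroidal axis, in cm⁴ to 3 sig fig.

I_y ≈ 2200 cm⁴

Break the section into simple shapes (no overlaps), measuring from the bottom-left corner of the bounding box.
Outer rectangle: 12 × 19, A = 228 cm², x = 6 cm, Ī = 2 736 cm⁴.
Inner void (subtracted): 7.6 × 14.6, A = 110.96 cm², x = 6 cm, Ī = 534.09 cm⁴.
By symmetry the centroid is at mid-width, x̄ = 6 cm.
All pieces are centred on the vertical centroidal axis, so I = ΣĪ (holes subtracted) = 2201.9 cm⁴.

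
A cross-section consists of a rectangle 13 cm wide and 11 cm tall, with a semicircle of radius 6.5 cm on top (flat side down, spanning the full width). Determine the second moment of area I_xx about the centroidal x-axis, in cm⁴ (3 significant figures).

Break the section into simple shapes (no overlaps), measuring from the bottom-left corner of the bounding box.
Rectangular body: 13 × 11, A = 143 cm², y = 5.5 cm, Ī = 1441.9 cm⁴.
Semicircular cap: semicircle r = 6.5, A = 66.366 cm², y = 13.759 cm, Ī = 195.92 cm⁴.
Centroid: ȳ = ΣA·y / ΣA = 8.1179 cm.
Transfer each piece to the centroidal x-axis using Ī + A·d² with d = y − 8.1179:
  rectangular body: d = -2.6179 cm → contributes +2421.9 cm⁴
  semicircular cap: d = 5.6408 cm → contributes +2307.6 cm⁴
Total I = 4729.5 cm⁴.

I_xx ≈ 4730 cm⁴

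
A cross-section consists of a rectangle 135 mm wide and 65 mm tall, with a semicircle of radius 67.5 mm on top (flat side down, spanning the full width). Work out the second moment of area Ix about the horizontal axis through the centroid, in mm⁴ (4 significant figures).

Ix ≈ 2.011 × 10⁷ mm⁴

Decompose the section into non-overlapping parts with the origin at the bottom-left of its bounding rectangle.
Rectangular body: 135 × 65, A = 8 775 mm², y = 32.5 mm, Ī = 3 089 531 mm⁴.
Semicircular cap: semicircle r = 67.5, A = 7156.94 mm², y = 93.6479 mm, Ī = 2 278 490 mm⁴.
Centroid: ȳ = ΣA·y / ΣA = 59.9688 mm.
Transfer each piece to the horizontal axis through the centroid using Ī + A·d² with d = y − 59.9688:
  rectangular body: d = -27.4688 mm → contributes +9 710 592 mm⁴
  semicircular cap: d = 33.6791 mm → contributes +10 396 457 mm⁴
Total I = 20 107 048 mm⁴.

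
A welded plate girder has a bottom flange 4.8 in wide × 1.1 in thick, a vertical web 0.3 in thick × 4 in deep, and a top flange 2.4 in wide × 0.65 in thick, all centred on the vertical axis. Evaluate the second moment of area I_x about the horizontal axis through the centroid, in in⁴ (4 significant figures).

Break the section into simple shapes (no overlaps), measuring from the bottom-left corner of the bounding box.
Bottom plate: 4.8 × 1.1, A = 5.28 in², y = 0.55 in, Ī = 0.5324 in⁴.
Web plate: 0.3 × 4, A = 1.2 in², y = 3.1 in, Ī = 1.6 in⁴.
Top plate: 2.4 × 0.65, A = 1.56 in², y = 5.425 in, Ī = 0.054925 in⁴.
Centroid: ȳ = ΣA·y / ΣA = 1.87649 in.
Transfer each piece to the horizontal axis through the centroid using Ī + A·d² with d = y − 1.87649:
  bottom plate: d = -1.32649 in → contributes +9.823 in⁴
  web plate: d = 1.22351 in → contributes +3.39636 in⁴
  top plate: d = 3.54851 in → contributes +19.6983 in⁴
Total I = 32.9177 in⁴.

I_x ≈ 32.92 in⁴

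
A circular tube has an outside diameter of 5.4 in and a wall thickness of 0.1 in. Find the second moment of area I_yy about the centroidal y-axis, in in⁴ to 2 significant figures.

I_yy ≈ 5.8 in⁴

Split into non-overlapping primitives; take the origin at the lower-left of the bounding box.
Outer circle: ⌀5.4, A = 22.9 in², x = 2.7 in, Ī = 41.74 in⁴.
Bore (subtracted): ⌀5.2, A = 21.24 in², x = 2.7 in, Ī = 35.89 in⁴.
By symmetry the centroid is at mid-width, x̄ = 2.7 in.
All pieces are centred on the centroidal y-axis, so I = ΣĪ (holes subtracted) = 5.848 in⁴.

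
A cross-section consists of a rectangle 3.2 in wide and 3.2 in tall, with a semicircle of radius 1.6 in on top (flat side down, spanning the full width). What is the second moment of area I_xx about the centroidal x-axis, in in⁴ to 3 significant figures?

I_xx ≈ 24.5 in⁴

Split into non-overlapping primitives; take the origin at the lower-left of the bounding box.
Rectangular body: 3.2 × 3.2, A = 10.24 in², y = 1.6 in, Ī = 8.7381 in⁴.
Semicircular cap: semicircle r = 1.6, A = 4.0212 in², y = 3.8791 in, Ī = 0.7193 in⁴.
Centroid: ȳ = ΣA·y / ΣA = 2.2426 in.
Transfer each piece to the centroidal x-axis using Ī + A·d² with d = y − 2.2426:
  rectangular body: d = -0.64263 in → contributes +12.967 in⁴
  semicircular cap: d = 1.6364 in → contributes +11.488 in⁴
Total I = 24.455 in⁴.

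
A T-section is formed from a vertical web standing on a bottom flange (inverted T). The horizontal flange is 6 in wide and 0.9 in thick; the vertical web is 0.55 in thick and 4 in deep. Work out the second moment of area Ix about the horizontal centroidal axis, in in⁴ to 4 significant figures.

Ix ≈ 12.68 in⁴

Split into non-overlapping primitives; take the origin at the lower-left of the bounding box.
Flange: 6 × 0.9, A = 5.4 in², y = 0.45 in, Ī = 0.3645 in⁴.
Web: 0.55 × 4, A = 2.2 in², y = 2.9 in, Ī = 2.93333 in⁴.
Centroid: ȳ = ΣA·y / ΣA = 1.15921 in.
Transfer each piece to the horizontal centroidal axis using Ī + A·d² with d = y − 1.15921:
  flange: d = -0.709211 in → contributes +3.08059 in⁴
  web: d = 1.74079 in → contributes +9.6001 in⁴
Total I = 12.6807 in⁴.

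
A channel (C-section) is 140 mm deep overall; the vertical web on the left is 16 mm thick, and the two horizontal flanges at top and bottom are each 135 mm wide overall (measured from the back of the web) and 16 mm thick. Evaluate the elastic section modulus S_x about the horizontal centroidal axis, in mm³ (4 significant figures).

Split into non-overlapping primitives; take the origin at the lower-left of the bounding box.
Web: 16 × 140, A = 2 240 mm², y = 70 mm, Ī = 3 658 667 mm⁴.
Top flange (beyond web): 119 × 16, A = 1 904 mm², y = 132 mm, Ī = 40618.7 mm⁴.
Bottom flange (beyond web): 119 × 16, A = 1 904 mm², y = 8 mm, Ī = 40618.7 mm⁴.
By symmetry the centroid is at mid-height, ȳ = 70 mm.
Transfer each piece to the horizontal centroidal axis using Ī + A·d² with d = y − 70:
  web: d = 0 mm → contributes +3 658 667 mm⁴
  top flange (beyond web): d = 62 mm → contributes +7 359 595 mm⁴
  bottom flange (beyond web): d = -62 mm → contributes +7 359 595 mm⁴
Total I = 18 377 856 mm⁴.
Extreme fibre distance c = 70 mm; S = I/c = 262 541 mm³.

S_x ≈ 2.625 × 10⁵ mm³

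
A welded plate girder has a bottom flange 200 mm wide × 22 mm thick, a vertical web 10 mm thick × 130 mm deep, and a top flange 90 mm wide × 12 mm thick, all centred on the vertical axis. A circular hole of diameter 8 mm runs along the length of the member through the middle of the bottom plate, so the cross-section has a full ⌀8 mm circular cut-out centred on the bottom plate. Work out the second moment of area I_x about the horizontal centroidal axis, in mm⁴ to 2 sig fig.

I_x ≈ 2.3 × 10⁷ mm⁴

Break the section into simple shapes (no overlaps), measuring from the bottom-left corner of the bounding box.
Bottom plate: 200 × 22, A = 4 400 mm², y = 11 mm, Ī = 177 467 mm⁴.
Web plate: 10 × 130, A = 1 300 mm², y = 87 mm, Ī = 1 830 833 mm⁴.
Top plate: 90 × 12, A = 1 080 mm², y = 158 mm, Ī = 12 960 mm⁴.
Hole (subtracted): ⌀8, A = 50.27 mm², y = 11 mm, Ī = 201.1 mm⁴.
Centroid: ȳ = ΣA·y / ΣA = 49.27 mm.
Transfer each piece to the horizontal centroidal axis using Ī + A·d² with d = y − 49.27:
  bottom plate: d = -38.27 mm → contributes +6 622 329 mm⁴
  web plate: d = 37.73 mm → contributes +3 681 262 mm⁴
  top plate: d = 108.7 mm → contributes +12 780 494 mm⁴
  hole: d = -38.27 mm → contributes −73 827 mm⁴
Total I = 23 010 258 mm⁴.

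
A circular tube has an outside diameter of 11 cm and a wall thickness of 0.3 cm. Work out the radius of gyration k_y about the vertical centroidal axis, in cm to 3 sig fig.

Break the section into simple shapes (no overlaps), measuring from the bottom-left corner of the bounding box.
Outer circle: ⌀11, A = 95.033 cm², x = 5.5 cm, Ī = 718.69 cm⁴.
Bore (subtracted): ⌀10.4, A = 84.949 cm², x = 5.5 cm, Ī = 574.25 cm⁴.
By symmetry the centroid is at mid-width, x̄ = 5.5 cm.
All pieces are centred on the vertical centroidal axis, so I = ΣĪ (holes subtracted) = 144.44 cm⁴.
Radius of gyration: k = √(I/A) = √(144.44 / 10.085) = 3.7845 cm.

k_y ≈ 3.78 cm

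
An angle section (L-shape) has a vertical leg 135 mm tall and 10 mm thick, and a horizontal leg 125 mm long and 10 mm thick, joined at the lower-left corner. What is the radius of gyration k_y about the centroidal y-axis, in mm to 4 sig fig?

Decompose the section into non-overlapping parts with the origin at the bottom-left of its bounding rectangle.
Vertical leg: 10 × 135, A = 1 350 mm², x = 5 mm, Ī = 11 250 mm⁴.
Horizontal leg (remainder): 115 × 10, A = 1 150 mm², x = 67.5 mm, Ī = 1 267 396 mm⁴.
Centroid: x̄ = ΣA·x / ΣA = 33.75 mm.
Transfer each piece to the centroidal y-axis using Ī + A·d² with d = x − 33.75:
  vertical leg: d = -28.75 mm → contributes +1 127 109 mm⁴
  horizontal leg (remainder): d = 33.75 mm → contributes +2 577 318 mm⁴
Total I = 3 704 427 mm⁴.
Radius of gyration: k = √(I/A) = √(3 704 427 / 2 500) = 38.4938 mm.

k_y ≈ 38.49 mm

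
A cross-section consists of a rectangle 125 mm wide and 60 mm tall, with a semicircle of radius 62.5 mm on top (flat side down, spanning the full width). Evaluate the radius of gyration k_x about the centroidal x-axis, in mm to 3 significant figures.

Break the section into simple shapes (no overlaps), measuring from the bottom-left corner of the bounding box.
Rectangular body: 125 × 60, A = 7 500 mm², y = 30 mm, Ī = 2 250 000 mm⁴.
Semicircular cap: semicircle r = 62.5, A = 6135.9 mm², y = 86.526 mm, Ī = 1 674 758 mm⁴.
Centroid: ȳ = ΣA·y / ΣA = 55.436 mm.
Transfer each piece to the centroidal x-axis using Ī + A·d² with d = y − 55.436:
  rectangular body: d = -25.436 mm → contributes +7 102 279 mm⁴
  semicircular cap: d = 31.09 mm → contributes +7 605 748 mm⁴
Total I = 14 708 027 mm⁴.
Radius of gyration: k = √(I/A) = √(14 708 027 / 13 636) = 32.842 mm.

k_x ≈ 32.8 mm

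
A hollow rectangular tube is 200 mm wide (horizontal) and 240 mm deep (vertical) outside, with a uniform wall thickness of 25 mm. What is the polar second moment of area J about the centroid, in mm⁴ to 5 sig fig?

Break the section into simple shapes (no overlaps), measuring from the bottom-left corner of the bounding box.
Outer rectangle: 200 × 240, A = 48 000 mm², y = 120 mm, Ī = 230 400 000 mm⁴.
Inner void (subtracted): 150 × 190, A = 28 500 mm², y = 120 mm, Ī = 85 737 500 mm⁴.
By symmetry the centroid is at mid-height, ȳ = 120 mm.
All pieces are centred on the centroidal x-axis, so I = ΣĪ (holes subtracted) = 144 662 500 mm⁴.
Repeating about the centroidal y-axis gives I_y = 106 562 500 mm⁴.
Polar second moment: J = I_x + I_y = 251 225 000 mm⁴.

J ≈ 2.5123 × 10⁸ mm⁴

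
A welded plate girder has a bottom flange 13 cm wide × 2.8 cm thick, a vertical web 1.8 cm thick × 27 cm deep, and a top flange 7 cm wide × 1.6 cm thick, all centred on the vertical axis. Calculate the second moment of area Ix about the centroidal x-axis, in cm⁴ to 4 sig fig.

Ix ≈ 1.183 × 10⁴ cm⁴

Break the section into simple shapes (no overlaps), measuring from the bottom-left corner of the bounding box.
Bottom plate: 13 × 2.8, A = 36.4 cm², y = 1.4 cm, Ī = 23.7813 cm⁴.
Web plate: 1.8 × 27, A = 48.6 cm², y = 16.3 cm, Ī = 2952.45 cm⁴.
Top plate: 7 × 1.6, A = 11.2 cm², y = 30.6 cm, Ī = 2.38933 cm⁴.
Centroid: ȳ = ΣA·y / ΣA = 12.327 cm.
Transfer each piece to the centroidal x-axis using Ī + A·d² with d = y − 12.327:
  bottom plate: d = -10.927 cm → contributes +4369.94 cm⁴
  web plate: d = 3.97297 cm → contributes +3719.58 cm⁴
  top plate: d = 18.273 cm → contributes +3742.09 cm⁴
Total I = 11831.6 cm⁴.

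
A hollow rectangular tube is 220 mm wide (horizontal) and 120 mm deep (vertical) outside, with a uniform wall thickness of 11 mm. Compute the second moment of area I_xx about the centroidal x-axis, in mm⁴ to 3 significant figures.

Decompose the section into non-overlapping parts with the origin at the bottom-left of its bounding rectangle.
Outer rectangle: 220 × 120, A = 26 400 mm², y = 60 mm, Ī = 31 680 000 mm⁴.
Inner void (subtracted): 198 × 98, A = 19 404 mm², y = 60 mm, Ī = 15 529 668 mm⁴.
By symmetry the centroid is at mid-height, ȳ = 60 mm.
All pieces are centred on the centroidal x-axis, so I = ΣĪ (holes subtracted) = 16 150 332 mm⁴.

I_xx ≈ 1.62 × 10⁷ mm⁴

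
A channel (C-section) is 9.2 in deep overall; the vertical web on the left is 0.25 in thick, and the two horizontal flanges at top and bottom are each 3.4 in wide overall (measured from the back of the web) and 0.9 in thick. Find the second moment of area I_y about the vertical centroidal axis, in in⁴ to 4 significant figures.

I_y ≈ 9.429 in⁴

Break the section into simple shapes (no overlaps), measuring from the bottom-left corner of the bounding box.
Web: 0.25 × 9.2, A = 2.3 in², x = 0.125 in, Ī = 0.0119792 in⁴.
Top flange (beyond web): 3.15 × 0.9, A = 2.835 in², x = 1.825 in, Ī = 2.34419 in⁴.
Bottom flange (beyond web): 3.15 × 0.9, A = 2.835 in², x = 1.825 in, Ī = 2.34419 in⁴.
Centroid: x̄ = ΣA·x / ΣA = 1.33441 in.
Transfer each piece to the vertical centroidal axis using Ī + A·d² with d = x − 1.33441:
  web: d = -1.20941 in → contributes +3.37613 in⁴
  top flange (beyond web): d = 0.49059 in → contributes +3.02651 in⁴
  bottom flange (beyond web): d = 0.49059 in → contributes +3.02651 in⁴
Total I = 9.42915 in⁴.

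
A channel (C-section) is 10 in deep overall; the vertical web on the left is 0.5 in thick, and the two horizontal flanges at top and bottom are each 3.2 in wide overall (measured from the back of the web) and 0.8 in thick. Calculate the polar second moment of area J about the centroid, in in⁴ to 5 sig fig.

J ≈ 141.97 in⁴

Treat the section as a set of non-overlapping primitives; coordinates are from the bounding-box lower-left.
Web: 0.5 × 10, A = 5 in², y = 5 in, Ī = 41.66667 in⁴.
Top flange (beyond web): 2.7 × 0.8, A = 2.16 in², y = 9.6 in, Ī = 0.1152 in⁴.
Bottom flange (beyond web): 2.7 × 0.8, A = 2.16 in², y = 0.4 in, Ī = 0.1152 in⁴.
By symmetry the centroid is at mid-height, ȳ = 5 in.
Transfer each piece to the centroidal x-axis using Ī + A·d² with d = y − 5:
  web: d = 0 in → contributes +41.66667 in⁴
  top flange (beyond web): d = 4.6 in → contributes +45.8208 in⁴
  bottom flange (beyond web): d = -4.6 in → contributes +45.8208 in⁴
Total I = 133.3083 in⁴.
For the y-axis: x̄ = 0.9916309 in.
Repeating about the centroidal y-axis gives I_y = 8.661614 in⁴.
Polar second moment: J = I_x + I_y = 141.9699 in⁴.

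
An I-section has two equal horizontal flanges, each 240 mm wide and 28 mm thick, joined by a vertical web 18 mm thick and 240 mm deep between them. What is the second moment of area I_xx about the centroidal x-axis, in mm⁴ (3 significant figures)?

Split into non-overlapping primitives; take the origin at the lower-left of the bounding box.
Bottom flange: 240 × 28, A = 6 720 mm², y = 14 mm, Ī = 439 040 mm⁴.
Web: 18 × 240, A = 4 320 mm², y = 148 mm, Ī = 20 736 000 mm⁴.
Top flange: 240 × 28, A = 6 720 mm², y = 282 mm, Ī = 439 040 mm⁴.
By symmetry the centroid is at mid-height, ȳ = 148 mm.
Transfer each piece to the centroidal x-axis using Ī + A·d² with d = y − 148:
  bottom flange: d = -134 mm → contributes +121 103 360 mm⁴
  web: d = 0 mm → contributes +20 736 000 mm⁴
  top flange: d = 134 mm → contributes +121 103 360 mm⁴
Total I = 262 942 720 mm⁴.

I_xx ≈ 2.63 × 10⁸ mm⁴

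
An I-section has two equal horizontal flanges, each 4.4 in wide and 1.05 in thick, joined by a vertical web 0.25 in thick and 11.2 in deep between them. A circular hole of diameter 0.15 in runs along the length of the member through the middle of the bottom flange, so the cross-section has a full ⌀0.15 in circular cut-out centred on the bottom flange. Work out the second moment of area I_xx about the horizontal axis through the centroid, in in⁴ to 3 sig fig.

I_xx ≈ 376 in⁴

Decompose the section into non-overlapping parts with the origin at the bottom-left of its bounding rectangle.
Bottom flange: 4.4 × 1.05, A = 4.62 in², y = 0.525 in, Ī = 0.42446 in⁴.
Web: 0.25 × 11.2, A = 2.8 in², y = 6.65 in, Ī = 29.269 in⁴.
Top flange: 4.4 × 1.05, A = 4.62 in², y = 12.775 in, Ī = 0.42446 in⁴.
Hole (subtracted): ⌀0.15, A = 0.017671 in², y = 0.525 in, Ī = 0.00002485 in⁴.
Centroid: ȳ = ΣA·y / ΣA = 6.659 in.
Transfer each piece to the horizontal axis through the centroid using Ī + A·d² with d = y − 6.659:
  bottom flange: d = -6.134 in → contributes +174.26 in⁴
  web: d = -0.0090031 in → contributes +29.27 in⁴
  top flange: d = 6.116 in → contributes +173.24 in⁴
  hole: d = -6.134 in → contributes −0.66493 in⁴
Total I = 376.1 in⁴.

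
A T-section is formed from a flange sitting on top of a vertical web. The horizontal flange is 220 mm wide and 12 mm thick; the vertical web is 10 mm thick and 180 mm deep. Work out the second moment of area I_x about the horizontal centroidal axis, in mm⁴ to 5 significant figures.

I_x ≈ 1.4755 × 10⁷ mm⁴

Treat the section as a set of non-overlapping primitives; coordinates are from the bounding-box lower-left.
Flange: 220 × 12, A = 2 640 mm², y = 186 mm, Ī = 31 680 mm⁴.
Web: 10 × 180, A = 1 800 mm², y = 90 mm, Ī = 4 860 000 mm⁴.
Centroid: ȳ = ΣA·y / ΣA = 147.0811 mm.
Transfer each piece to the horizontal centroidal axis using Ī + A·d² with d = y − 147.0811:
  flange: d = 38.91892 mm → contributes +4 030 441 mm⁴
  web: d = -57.08108 mm → contributes +10 724 850 mm⁴
Total I = 14 755 291 mm⁴.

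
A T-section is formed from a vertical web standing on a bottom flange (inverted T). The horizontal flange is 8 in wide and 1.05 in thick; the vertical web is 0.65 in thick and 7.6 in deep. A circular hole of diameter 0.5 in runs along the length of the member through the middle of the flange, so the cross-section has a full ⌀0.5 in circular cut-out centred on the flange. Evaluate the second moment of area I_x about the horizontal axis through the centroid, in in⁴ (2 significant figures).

Decompose the section into non-overlapping parts with the origin at the bottom-left of its bounding rectangle.
Flange: 8 × 1.05, A = 8.4 in², y = 0.525 in, Ī = 0.7718 in⁴.
Web: 0.65 × 7.6, A = 4.94 in², y = 4.85 in, Ī = 23.78 in⁴.
Hole (subtracted): ⌀0.5, A = 0.1963 in², y = 0.525 in, Ī = 0.003068 in⁴.
Centroid: ȳ = ΣA·y / ΣA = 2.151 in.
Transfer each piece to the horizontal axis through the centroid using Ī + A·d² with d = y − 2.151:
  flange: d = -1.626 in → contributes +22.97 in⁴
  web: d = 2.699 in → contributes +59.78 in⁴
  hole: d = -1.626 in → contributes −0.5219 in⁴
Total I = 82.22 in⁴.

I_x ≈ 82 in⁴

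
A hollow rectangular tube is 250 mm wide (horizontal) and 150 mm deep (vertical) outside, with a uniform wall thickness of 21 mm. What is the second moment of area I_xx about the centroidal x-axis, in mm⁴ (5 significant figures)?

Decompose the section into non-overlapping parts with the origin at the bottom-left of its bounding rectangle.
Outer rectangle: 250 × 150, A = 37 500 mm², y = 75 mm, Ī = 70 312 500 mm⁴.
Inner void (subtracted): 208 × 108, A = 22 464 mm², y = 75 mm, Ī = 21 835 008 mm⁴.
By symmetry the centroid is at mid-height, ȳ = 75 mm.
All pieces are centred on the centroidal x-axis, so I = ΣĪ (holes subtracted) = 48 477 492 mm⁴.

I_xx ≈ 4.8477 × 10⁷ mm⁴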